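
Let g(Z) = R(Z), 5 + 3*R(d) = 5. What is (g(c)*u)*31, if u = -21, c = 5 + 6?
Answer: 0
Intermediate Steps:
R(d) = 0 (R(d) = -5/3 + (1/3)*5 = -5/3 + 5/3 = 0)
c = 11
g(Z) = 0
(g(c)*u)*31 = (0*(-21))*31 = 0*31 = 0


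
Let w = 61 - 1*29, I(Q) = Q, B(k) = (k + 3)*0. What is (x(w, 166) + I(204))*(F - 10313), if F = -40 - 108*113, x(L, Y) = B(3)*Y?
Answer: -4601628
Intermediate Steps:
B(k) = 0 (B(k) = (3 + k)*0 = 0)
w = 32 (w = 61 - 29 = 32)
x(L, Y) = 0 (x(L, Y) = 0*Y = 0)
F = -12244 (F = -40 - 12204 = -12244)
(x(w, 166) + I(204))*(F - 10313) = (0 + 204)*(-12244 - 10313) = 204*(-22557) = -4601628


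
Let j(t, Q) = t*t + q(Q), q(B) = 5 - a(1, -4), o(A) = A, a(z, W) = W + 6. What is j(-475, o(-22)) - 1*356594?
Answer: -130966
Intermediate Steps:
a(z, W) = 6 + W
q(B) = 3 (q(B) = 5 - (6 - 4) = 5 - 1*2 = 5 - 2 = 3)
j(t, Q) = 3 + t**2 (j(t, Q) = t*t + 3 = t**2 + 3 = 3 + t**2)
j(-475, o(-22)) - 1*356594 = (3 + (-475)**2) - 1*356594 = (3 + 225625) - 356594 = 225628 - 356594 = -130966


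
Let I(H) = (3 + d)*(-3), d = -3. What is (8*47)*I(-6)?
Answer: 0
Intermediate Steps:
I(H) = 0 (I(H) = (3 - 3)*(-3) = 0*(-3) = 0)
(8*47)*I(-6) = (8*47)*0 = 376*0 = 0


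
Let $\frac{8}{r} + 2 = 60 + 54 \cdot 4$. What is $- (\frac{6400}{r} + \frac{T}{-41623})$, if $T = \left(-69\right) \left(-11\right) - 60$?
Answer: $- \frac{9123760901}{41623} \approx -2.192 \cdot 10^{5}$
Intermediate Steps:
$T = 699$ ($T = 759 - 60 = 699$)
$r = \frac{4}{137}$ ($r = \frac{8}{-2 + \left(60 + 54 \cdot 4\right)} = \frac{8}{-2 + \left(60 + 216\right)} = \frac{8}{-2 + 276} = \frac{8}{274} = 8 \cdot \frac{1}{274} = \frac{4}{137} \approx 0.029197$)
$- (\frac{6400}{r} + \frac{T}{-41623}) = - (\frac{6400}{\frac{4}{137}} + \frac{699}{-41623}) = - (6400 \cdot \frac{137}{4} + 699 \left(- \frac{1}{41623}\right)) = - (219200 - \frac{699}{41623}) = \left(-1\right) \frac{9123760901}{41623} = - \frac{9123760901}{41623}$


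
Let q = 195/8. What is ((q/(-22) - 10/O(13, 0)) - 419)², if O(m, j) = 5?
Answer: 5519152681/30976 ≈ 1.7818e+5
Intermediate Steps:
q = 195/8 (q = 195*(⅛) = 195/8 ≈ 24.375)
((q/(-22) - 10/O(13, 0)) - 419)² = (((195/8)/(-22) - 10/5) - 419)² = (((195/8)*(-1/22) - 10*⅕) - 419)² = ((-195/176 - 2) - 419)² = (-547/176 - 419)² = (-74291/176)² = 5519152681/30976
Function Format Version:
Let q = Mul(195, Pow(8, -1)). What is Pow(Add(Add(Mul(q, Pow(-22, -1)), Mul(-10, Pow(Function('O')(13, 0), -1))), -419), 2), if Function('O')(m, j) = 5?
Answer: Rational(5519152681, 30976) ≈ 1.7818e+5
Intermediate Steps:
q = Rational(195, 8) (q = Mul(195, Rational(1, 8)) = Rational(195, 8) ≈ 24.375)
Pow(Add(Add(Mul(q, Pow(-22, -1)), Mul(-10, Pow(Function('O')(13, 0), -1))), -419), 2) = Pow(Add(Add(Mul(Rational(195, 8), Pow(-22, -1)), Mul(-10, Pow(5, -1))), -419), 2) = Pow(Add(Add(Mul(Rational(195, 8), Rational(-1, 22)), Mul(-10, Rational(1, 5))), -419), 2) = Pow(Add(Add(Rational(-195, 176), -2), -419), 2) = Pow(Add(Rational(-547, 176), -419), 2) = Pow(Rational(-74291, 176), 2) = Rational(5519152681, 30976)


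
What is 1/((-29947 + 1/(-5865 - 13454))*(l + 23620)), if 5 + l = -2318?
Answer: -19319/12321296163918 ≈ -1.5679e-9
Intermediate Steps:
l = -2323 (l = -5 - 2318 = -2323)
1/((-29947 + 1/(-5865 - 13454))*(l + 23620)) = 1/((-29947 + 1/(-5865 - 13454))*(-2323 + 23620)) = 1/((-29947 + 1/(-19319))*21297) = 1/((-29947 - 1/19319)*21297) = 1/(-578546094/19319*21297) = 1/(-12321296163918/19319) = -19319/12321296163918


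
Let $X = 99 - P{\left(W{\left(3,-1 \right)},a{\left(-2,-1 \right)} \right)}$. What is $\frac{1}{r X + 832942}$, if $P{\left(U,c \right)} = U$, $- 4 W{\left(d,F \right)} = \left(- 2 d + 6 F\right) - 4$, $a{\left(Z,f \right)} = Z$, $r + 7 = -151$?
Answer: $\frac{1}{817932} \approx 1.2226 \cdot 10^{-6}$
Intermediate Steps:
$r = -158$ ($r = -7 - 151 = -158$)
$W{\left(d,F \right)} = 1 + \frac{d}{2} - \frac{3 F}{2}$ ($W{\left(d,F \right)} = - \frac{\left(- 2 d + 6 F\right) - 4}{4} = - \frac{-4 - 2 d + 6 F}{4} = 1 + \frac{d}{2} - \frac{3 F}{2}$)
$X = 95$ ($X = 99 - \left(1 + \frac{1}{2} \cdot 3 - - \frac{3}{2}\right) = 99 - \left(1 + \frac{3}{2} + \frac{3}{2}\right) = 99 - 4 = 95$)
$\frac{1}{r X + 832942} = \frac{1}{\left(-158\right) 95 + 832942} = \frac{1}{-15010 + 832942} = \frac{1}{817932}$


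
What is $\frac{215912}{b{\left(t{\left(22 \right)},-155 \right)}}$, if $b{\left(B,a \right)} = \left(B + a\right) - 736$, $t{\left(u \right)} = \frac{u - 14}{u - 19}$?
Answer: $- \frac{647736}{2665} \approx -243.05$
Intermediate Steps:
$t{\left(u \right)} = \frac{-14 + u}{-19 + u}$
$b{\left(B,a \right)} = -736 + B + a$
$\frac{215912}{b{\left(t{\left(22 \right)},-155 \right)}} = \frac{215912}{-736 + \frac{-14 + 22}{-19 + 22} - 155} = \frac{215912}{-736 + \frac{1}{3} \cdot 8 - 155} = \frac{215912}{-736 + \frac{8}{3} - 155} = \frac{215912}{- \frac{2665}{3}} = 215912 \left(- \frac{3}{2665}\right) = - \frac{647736}{2665}$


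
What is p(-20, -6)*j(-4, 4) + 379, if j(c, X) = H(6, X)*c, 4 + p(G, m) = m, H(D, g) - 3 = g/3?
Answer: 1657/3 ≈ 552.33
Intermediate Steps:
H(D, g) = 3 + g/3
p(G, m) = -4 + m
j(c, X) = c*(3 + X/3) (j(c, X) = (3 + X/3)*c = c*(3 + X/3))
p(-20, -6)*j(-4, 4) + 379 = (-4 - 6)*((⅓)*(-4)*(9 + 4)) + 379 = -10*(-4)*13/3 + 379 = -10*(-52/3) + 379 = 520/3 + 379 = 1657/3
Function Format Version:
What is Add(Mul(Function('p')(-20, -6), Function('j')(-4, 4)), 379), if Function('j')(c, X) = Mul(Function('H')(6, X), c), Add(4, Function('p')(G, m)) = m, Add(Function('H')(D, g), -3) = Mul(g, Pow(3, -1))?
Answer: Rational(1657, 3) ≈ 552.33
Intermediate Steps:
Function('H')(D, g) = Add(3, Mul(Rational(1, 3), g)) (Function('H')(D, g) = Add(3, Mul(g, Pow(3, -1))) = Add(3, Mul(g, Rational(1, 3))) = Add(3, Mul(Rational(1, 3), g)))
Function('p')(G, m) = Add(-4, m)
Function('j')(c, X) = Mul(c, Add(3, Mul(Rational(1, 3), X))) (Function('j')(c, X) = Mul(Add(3, Mul(Rational(1, 3), X)), c) = Mul(c, Add(3, Mul(Rational(1, 3), X))))
Add(Mul(Function('p')(-20, -6), Function('j')(-4, 4)), 379) = Add(Mul(Add(-4, -6), Mul(Rational(1, 3), -4, Add(9, 4))), 379) = Add(Mul(-10, Mul(Rational(1, 3), -4, 13)), 379) = Add(Mul(-10, Rational(-52, 3)), 379) = Add(Rational(520, 3), 379) = Rational(1657, 3)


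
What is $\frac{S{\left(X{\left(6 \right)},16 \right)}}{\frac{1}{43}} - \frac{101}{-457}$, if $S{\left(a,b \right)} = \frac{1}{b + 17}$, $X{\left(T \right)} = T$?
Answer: $\frac{22984}{15081} \approx 1.524$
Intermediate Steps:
$S{\left(a,b \right)} = \frac{1}{17 + b}$
$\frac{S{\left(X{\left(6 \right)},16 \right)}}{\frac{1}{43}} - \frac{101}{-457} = \frac{1}{\left(17 + 16\right) \frac{1}{43}} - \frac{101}{-457} = \frac{\frac{1}{\frac{1}{43}}}{33} - - \frac{101}{457} = \frac{1}{33} \cdot 43 + \frac{101}{457} = \frac{43}{33} + \frac{101}{457} = \frac{22984}{15081}$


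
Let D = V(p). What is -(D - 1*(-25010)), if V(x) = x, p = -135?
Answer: -24875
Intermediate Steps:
D = -135
-(D - 1*(-25010)) = -(-135 - 1*(-25010)) = -(-135 + 25010) = -1*24875 = -24875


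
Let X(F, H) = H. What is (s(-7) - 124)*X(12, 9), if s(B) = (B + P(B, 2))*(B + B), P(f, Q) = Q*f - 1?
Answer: 1656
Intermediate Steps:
P(f, Q) = -1 + Q*f
s(B) = 2*B*(-1 + 3*B) (s(B) = (B + (-1 + 2*B))*(B + B) = (-1 + 3*B)*(2*B) = 2*B*(-1 + 3*B))
(s(-7) - 124)*X(12, 9) = (2*(-7)*(-1 + 3*(-7)) - 124)*9 = (2*(-7)*(-1 - 21) - 124)*9 = (2*(-7)*(-22) - 124)*9 = (308 - 124)*9 = 184*9 = 1656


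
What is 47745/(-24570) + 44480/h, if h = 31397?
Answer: -9026137/17142762 ≈ -0.52653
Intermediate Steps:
47745/(-24570) + 44480/h = 47745/(-24570) + 44480/31397 = 47745*(-1/24570) + 44480*(1/31397) = -1061/546 + 44480/31397 = -9026137/17142762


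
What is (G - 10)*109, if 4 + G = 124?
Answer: 11990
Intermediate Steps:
G = 120 (G = -4 + 124 = 120)
(G - 10)*109 = (120 - 10)*109 = 110*109 = 11990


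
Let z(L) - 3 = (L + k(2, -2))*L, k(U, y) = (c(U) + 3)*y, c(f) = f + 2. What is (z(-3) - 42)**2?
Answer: 144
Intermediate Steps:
c(f) = 2 + f
k(U, y) = y*(5 + U) (k(U, y) = ((2 + U) + 3)*y = (5 + U)*y = y*(5 + U))
z(L) = 3 + L*(-14 + L) (z(L) = 3 + (L - 2*(5 + 2))*L = 3 + (L - 2*7)*L = 3 + (L - 14)*L = 3 + (-14 + L)*L = 3 + L*(-14 + L))
(z(-3) - 42)**2 = ((3 + (-3)**2 - 14*(-3)) - 42)**2 = ((3 + 9 + 42) - 42)**2 = (54 - 42)**2 = 12**2 = 144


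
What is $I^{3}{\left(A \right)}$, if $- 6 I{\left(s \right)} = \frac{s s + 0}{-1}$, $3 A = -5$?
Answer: $\frac{15625}{157464} \approx 0.099229$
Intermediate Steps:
$A = - \frac{5}{3}$ ($A = \frac{1}{3} \left(-5\right) = - \frac{5}{3} \approx -1.6667$)
$I{\left(s \right)} = \frac{s^{2}}{6}$ ($I{\left(s \right)} = - \frac{\left(s s + 0\right) \frac{1}{-1}}{6} = - \frac{\left(s^{2} + 0\right) \left(-1\right)}{6} = - \frac{s^{2} \left(-1\right)}{6} = - \frac{\left(-1\right) s^{2}}{6} = \frac{s^{2}}{6}$)
$I^{3}{\left(A \right)} = \left(\frac{\left(- \frac{5}{3}\right)^{2}}{6}\right)^{3} = \left(\frac{1}{6} \cdot \frac{25}{9}\right)^{3} = \left(\frac{25}{54}\right)^{3} = \frac{15625}{157464}$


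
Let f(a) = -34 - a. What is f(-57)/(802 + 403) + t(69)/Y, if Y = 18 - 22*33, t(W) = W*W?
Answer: -1906907/284380 ≈ -6.7055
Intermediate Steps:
t(W) = W²
Y = -708 (Y = 18 - 726 = -708)
f(-57)/(802 + 403) + t(69)/Y = (-34 - 1*(-57))/(802 + 403) + 69²/(-708) = (-34 + 57)/1205 + 4761*(-1/708) = 23*(1/1205) - 1587/236 = 23/1205 - 1587/236 = -1906907/284380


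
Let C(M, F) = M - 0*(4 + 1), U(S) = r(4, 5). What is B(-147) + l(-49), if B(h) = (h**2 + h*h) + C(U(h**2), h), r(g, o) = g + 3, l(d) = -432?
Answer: 42793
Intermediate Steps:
r(g, o) = 3 + g
U(S) = 7 (U(S) = 3 + 4 = 7)
C(M, F) = M (C(M, F) = M - 0*5 = M - 1*0 = M + 0 = M)
B(h) = 7 + 2*h**2 (B(h) = (h**2 + h*h) + 7 = (h**2 + h**2) + 7 = 2*h**2 + 7 = 7 + 2*h**2)
B(-147) + l(-49) = (7 + 2*(-147)**2) - 432 = (7 + 2*21609) - 432 = (7 + 43218) - 432 = 43225 - 432 = 42793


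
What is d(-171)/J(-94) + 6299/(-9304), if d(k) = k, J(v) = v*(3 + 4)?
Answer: -1276879/3061016 ≈ -0.41714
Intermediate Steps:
J(v) = 7*v (J(v) = v*7 = 7*v)
d(-171)/J(-94) + 6299/(-9304) = -171/(7*(-94)) + 6299/(-9304) = -171/(-658) + 6299*(-1/9304) = -171*(-1/658) - 6299/9304 = 171/658 - 6299/9304 = -1276879/3061016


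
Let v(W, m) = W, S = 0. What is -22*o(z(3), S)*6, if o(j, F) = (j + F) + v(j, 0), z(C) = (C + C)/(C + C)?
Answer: -264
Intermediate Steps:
z(C) = 1 (z(C) = (2*C)/((2*C)) = (2*C)*(1/(2*C)) = 1)
o(j, F) = F + 2*j (o(j, F) = (j + F) + j = (F + j) + j = F + 2*j)
-22*o(z(3), S)*6 = -22*(0 + 2*1)*6 = -22*(0 + 2)*6 = -22*2*6 = -44*6 = -264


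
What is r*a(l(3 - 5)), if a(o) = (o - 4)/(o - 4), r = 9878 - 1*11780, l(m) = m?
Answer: -1902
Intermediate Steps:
r = -1902 (r = 9878 - 11780 = -1902)
a(o) = 1 (a(o) = (-4 + o)/(-4 + o) = 1)
r*a(l(3 - 5)) = -1902*1 = -1902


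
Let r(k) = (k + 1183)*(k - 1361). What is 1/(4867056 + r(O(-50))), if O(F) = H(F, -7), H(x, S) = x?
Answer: 1/3268393 ≈ 3.0596e-7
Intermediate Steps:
O(F) = F
r(k) = (-1361 + k)*(1183 + k) (r(k) = (1183 + k)*(-1361 + k) = (-1361 + k)*(1183 + k))
1/(4867056 + r(O(-50))) = 1/(4867056 + (-1610063 + (-50)² - 178*(-50))) = 1/(4867056 + (-1610063 + 2500 + 8900)) = 1/(4867056 - 1598663) = 1/3268393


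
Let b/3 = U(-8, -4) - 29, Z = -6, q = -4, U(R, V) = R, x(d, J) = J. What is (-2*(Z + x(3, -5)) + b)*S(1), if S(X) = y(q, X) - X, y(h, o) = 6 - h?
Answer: -801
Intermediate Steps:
b = -111 (b = 3*(-8 - 29) = 3*(-37) = -111)
S(X) = 10 - X (S(X) = (6 - 1*(-4)) - X = (6 + 4) - X = 10 - X)
(-2*(Z + x(3, -5)) + b)*S(1) = (-2*(-6 - 5) - 111)*(10 - 1*1) = (-2*(-11) - 111)*(10 - 1) = (22 - 111)*9 = -89*9 = -801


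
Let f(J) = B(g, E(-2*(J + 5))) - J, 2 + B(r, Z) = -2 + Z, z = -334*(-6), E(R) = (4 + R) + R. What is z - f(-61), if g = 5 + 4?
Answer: 1719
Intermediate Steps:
g = 9
E(R) = 4 + 2*R
z = 2004
B(r, Z) = -4 + Z (B(r, Z) = -2 + (-2 + Z) = -4 + Z)
f(J) = -20 - 5*J (f(J) = (-4 + (4 + 2*(-2*(J + 5)))) - J = (-4 + (4 + 2*(-2*(5 + J)))) - J = (-4 + (4 + 2*(-10 - 2*J))) - J = (-4 + (4 + (-20 - 4*J))) - J = (-4 + (-16 - 4*J)) - J = (-20 - 4*J) - J = -20 - 5*J)
z - f(-61) = 2004 - (-20 - 5*(-61)) = 2004 - (-20 + 305) = 2004 - 1*285 = 2004 - 285 = 1719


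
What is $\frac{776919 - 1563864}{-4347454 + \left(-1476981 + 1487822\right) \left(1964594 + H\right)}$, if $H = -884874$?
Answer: $- \frac{262315}{3900299022} \approx -6.7255 \cdot 10^{-5}$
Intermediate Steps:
$\frac{776919 - 1563864}{-4347454 + \left(-1476981 + 1487822\right) \left(1964594 + H\right)} = \frac{776919 - 1563864}{-4347454 + \left(-1476981 + 1487822\right) \left(1964594 - 884874\right)} = - \frac{786945}{-4347454 + 10841 \cdot 1079720} = - \frac{786945}{-4347454 + 11705244520} = - \frac{786945}{11700897066} = \left(-786945\right) \frac{1}{11700897066} = - \frac{262315}{3900299022}$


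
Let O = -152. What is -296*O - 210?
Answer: 44782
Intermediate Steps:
-296*O - 210 = -296*(-152) - 210 = 44992 - 210 = 44782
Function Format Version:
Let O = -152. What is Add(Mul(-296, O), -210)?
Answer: 44782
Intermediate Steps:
Add(Mul(-296, O), -210) = Add(Mul(-296, -152), -210) = Add(44992, -210) = 44782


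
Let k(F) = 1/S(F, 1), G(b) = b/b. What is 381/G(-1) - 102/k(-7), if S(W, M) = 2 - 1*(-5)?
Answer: -333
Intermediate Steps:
S(W, M) = 7 (S(W, M) = 2 + 5 = 7)
G(b) = 1
k(F) = 1/7
381/G(-1) - 102/k(-7) = 381/1 - 102/1/7 = 381*1 - 102*7 = 381 - 714 = -333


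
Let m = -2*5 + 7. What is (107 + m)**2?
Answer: 10816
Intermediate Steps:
m = -3 (m = -10 + 7 = -3)
(107 + m)**2 = (107 - 3)**2 = 104**2 = 10816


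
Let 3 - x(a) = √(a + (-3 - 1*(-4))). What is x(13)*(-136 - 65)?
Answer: -603 + 201*√14 ≈ 149.07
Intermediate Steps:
x(a) = 3 - √(1 + a) (x(a) = 3 - √(a + (-3 - 1*(-4))) = 3 - √(a + (-3 + 4)) = 3 - √(a + 1) = 3 - √(1 + a))
x(13)*(-136 - 65) = (3 - √(1 + 13))*(-136 - 65) = (3 - √14)*(-201) = -603 + 201*√14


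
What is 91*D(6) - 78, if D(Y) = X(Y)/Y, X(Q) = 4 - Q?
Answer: -325/3 ≈ -108.33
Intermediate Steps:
D(Y) = (4 - Y)/Y
91*D(6) - 78 = 91*((4 - 1*6)/6) - 78 = 91*((4 - 6)/6) - 78 = 91*((1/6)*(-2)) - 78 = 91*(-1/3) - 78 = -91/3 - 78 = -325/3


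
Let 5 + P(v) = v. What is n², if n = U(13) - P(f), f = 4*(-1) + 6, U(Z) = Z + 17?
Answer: 1089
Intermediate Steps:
U(Z) = 17 + Z
f = 2 (f = -4 + 6 = 2)
P(v) = -5 + v
n = 33 (n = (17 + 13) - (-5 + 2) = 30 - 1*(-3) = 30 + 3 = 33)
n² = 33² = 1089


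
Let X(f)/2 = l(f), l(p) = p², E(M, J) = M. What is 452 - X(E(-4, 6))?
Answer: 420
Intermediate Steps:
X(f) = 2*f²
452 - X(E(-4, 6)) = 452 - 2*(-4)² = 452 - 2*16 = 452 - 1*32 = 452 - 32 = 420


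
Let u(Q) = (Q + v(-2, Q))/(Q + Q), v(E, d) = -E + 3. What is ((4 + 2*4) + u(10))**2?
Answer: 2601/16 ≈ 162.56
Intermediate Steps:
v(E, d) = 3 - E
u(Q) = (5 + Q)/(2*Q) (u(Q) = (Q + (3 - 1*(-2)))/(Q + Q) = (Q + (3 + 2))/((2*Q)) = (Q + 5)*(1/(2*Q)) = (5 + Q)*(1/(2*Q)) = (5 + Q)/(2*Q))
((4 + 2*4) + u(10))**2 = ((4 + 2*4) + (1/2)*(5 + 10)/10)**2 = ((4 + 8) + (1/2)*(1/10)*15)**2 = (12 + 3/4)**2 = (51/4)**2 = 2601/16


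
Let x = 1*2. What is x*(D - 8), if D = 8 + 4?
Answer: 8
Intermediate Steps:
x = 2
D = 12
x*(D - 8) = 2*(12 - 8) = 2*4 = 8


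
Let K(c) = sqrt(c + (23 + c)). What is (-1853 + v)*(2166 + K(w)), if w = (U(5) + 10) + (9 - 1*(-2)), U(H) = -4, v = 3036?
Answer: 2562378 + 1183*sqrt(57) ≈ 2.5713e+6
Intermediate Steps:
w = 17 (w = (-4 + 10) + (9 - 1*(-2)) = 6 + (9 + 2) = 6 + 11 = 17)
K(c) = sqrt(23 + 2*c)
(-1853 + v)*(2166 + K(w)) = (-1853 + 3036)*(2166 + sqrt(23 + 2*17)) = 1183*(2166 + sqrt(23 + 34)) = 1183*(2166 + sqrt(57)) = 2562378 + 1183*sqrt(57)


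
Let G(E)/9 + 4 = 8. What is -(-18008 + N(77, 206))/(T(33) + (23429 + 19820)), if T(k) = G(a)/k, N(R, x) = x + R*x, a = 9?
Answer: 21340/475751 ≈ 0.044855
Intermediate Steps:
G(E) = 36 (G(E) = -36 + 9*8 = -36 + 72 = 36)
T(k) = 36/k
-(-18008 + N(77, 206))/(T(33) + (23429 + 19820)) = -(-18008 + 206*(1 + 77))/(36/33 + (23429 + 19820)) = -(-18008 + 206*78)/(36*(1/33) + 43249) = -(-18008 + 16068)/(12/11 + 43249) = -(-1940)/475751/11 = -(-1940)*11/475751 = -1*(-21340/475751) = 21340/475751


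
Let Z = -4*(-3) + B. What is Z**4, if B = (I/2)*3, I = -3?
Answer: 50625/16 ≈ 3164.1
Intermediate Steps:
B = -9/2 (B = -3/2*3 = -9/2 ≈ -4.5000)
Z = 15/2 (Z = -4*(-3) - 9/2 = 12 - 9/2 = 15/2 ≈ 7.5000)
Z**4 = (15/2)**4 = 50625/16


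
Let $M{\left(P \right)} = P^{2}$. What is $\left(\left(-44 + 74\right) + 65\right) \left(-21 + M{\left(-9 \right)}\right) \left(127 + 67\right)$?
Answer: $1105800$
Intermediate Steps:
$\left(\left(-44 + 74\right) + 65\right) \left(-21 + M{\left(-9 \right)}\right) \left(127 + 67\right) = \left(\left(-44 + 74\right) + 65\right) \left(-21 + \left(-9\right)^{2}\right) \left(127 + 67\right) = \left(30 + 65\right) \left(-21 + 81\right) 194 = 95 \cdot 60 \cdot 194 = 95 \cdot 11640 = 1105800$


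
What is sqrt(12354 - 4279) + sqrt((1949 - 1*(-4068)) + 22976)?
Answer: sqrt(28993) + 5*sqrt(323) ≈ 260.13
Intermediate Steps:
sqrt(12354 - 4279) + sqrt((1949 - 1*(-4068)) + 22976) = sqrt(8075) + sqrt((1949 + 4068) + 22976) = 5*sqrt(323) + sqrt(6017 + 22976) = 5*sqrt(323) + sqrt(28993) = sqrt(28993) + 5*sqrt(323)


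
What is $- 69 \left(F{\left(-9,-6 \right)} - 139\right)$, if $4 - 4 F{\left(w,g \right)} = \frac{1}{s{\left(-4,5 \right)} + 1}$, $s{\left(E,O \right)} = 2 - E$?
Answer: $\frac{266685}{28} \approx 9524.5$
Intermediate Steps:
$F{\left(w,g \right)} = \frac{27}{28}$ ($F{\left(w,g \right)} = 1 - \frac{1}{4 \left(\left(2 - -4\right) + 1\right)} = 1 - \frac{1}{4 \left(\left(2 + 4\right) + 1\right)} = 1 - \frac{1}{4 \left(6 + 1\right)} = 1 - \frac{1}{4 \cdot 7} = 1 - \frac{1}{28} = \frac{27}{28}$)
$- 69 \left(F{\left(-9,-6 \right)} - 139\right) = - 69 \left(\frac{27}{28} - 139\right) = \left(-69\right) \left(- \frac{3865}{28}\right) = \frac{266685}{28}$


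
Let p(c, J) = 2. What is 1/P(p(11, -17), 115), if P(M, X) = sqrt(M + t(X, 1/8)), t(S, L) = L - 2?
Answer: 2*sqrt(2) ≈ 2.8284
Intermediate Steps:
t(S, L) = -2 + L
P(M, X) = sqrt(-15/8 + M) (P(M, X) = sqrt(M + (-2 + 1/8)) = sqrt(M - 15/8) = sqrt(-15/8 + M))
1/P(p(11, -17), 115) = 1/(sqrt(-30 + 16*2)/4) = 1/(sqrt(-30 + 32)/4) = 1/(sqrt(2)/4) = 2*sqrt(2)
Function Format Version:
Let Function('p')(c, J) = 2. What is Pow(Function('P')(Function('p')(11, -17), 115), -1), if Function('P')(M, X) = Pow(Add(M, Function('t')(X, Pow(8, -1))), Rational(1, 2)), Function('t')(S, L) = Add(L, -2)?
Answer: Mul(2, Pow(2, Rational(1, 2))) ≈ 2.8284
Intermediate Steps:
Function('t')(S, L) = Add(-2, L)
Function('P')(M, X) = Pow(Add(Rational(-15, 8), M), Rational(1, 2)) (Function('P')(M, X) = Pow(Add(M, Add(-2, Pow(8, -1))), Rational(1, 2)) = Pow(Add(M, Add(-2, Rational(1, 8))), Rational(1, 2)) = Pow(Add(M, Rational(-15, 8)), Rational(1, 2)) = Pow(Add(Rational(-15, 8), M), Rational(1, 2)))
Pow(Function('P')(Function('p')(11, -17), 115), -1) = Pow(Mul(Rational(1, 4), Pow(Add(-30, Mul(16, 2)), Rational(1, 2))), -1) = Pow(Mul(Rational(1, 4), Pow(Add(-30, 32), Rational(1, 2))), -1) = Pow(Mul(Rational(1, 4), Pow(2, Rational(1, 2))), -1) = Mul(2, Pow(2, Rational(1, 2)))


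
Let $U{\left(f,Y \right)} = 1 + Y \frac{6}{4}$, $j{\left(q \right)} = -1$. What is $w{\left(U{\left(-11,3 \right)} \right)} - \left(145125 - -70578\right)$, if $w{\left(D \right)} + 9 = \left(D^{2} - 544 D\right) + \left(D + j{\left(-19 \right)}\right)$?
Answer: $- \frac{874677}{4} \approx -2.1867 \cdot 10^{5}$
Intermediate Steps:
$U{\left(f,Y \right)} = 1 + \frac{3 Y}{2}$ ($U{\left(f,Y \right)} = 1 + Y 6 \cdot \frac{1}{4} = 1 + Y \frac{3}{2} = 1 + \frac{3 Y}{2}$)
$w{\left(D \right)} = -10 + D^{2} - 543 D$ ($w{\left(D \right)} = -9 + \left(\left(D^{2} - 544 D\right) + \left(D - 1\right)\right) = -9 + \left(\left(D^{2} - 544 D\right) + \left(-1 + D\right)\right) = -9 - \left(1 - D^{2} + 543 D\right) = -10 + D^{2} - 543 D$)
$w{\left(U{\left(-11,3 \right)} \right)} - \left(145125 - -70578\right) = \left(-10 + \left(1 + \frac{3}{2} \cdot 3\right)^{2} - 543 \left(1 + \frac{3}{2} \cdot 3\right)\right) - \left(145125 - -70578\right) = \left(-10 + \left(1 + \frac{9}{2}\right)^{2} - 543 \left(1 + \frac{9}{2}\right)\right) - \left(145125 + 70578\right) = \left(-10 + \left(\frac{11}{2}\right)^{2} - \frac{5973}{2}\right) - 215703 = \left(-10 + \frac{121}{4} - \frac{5973}{2}\right) - 215703 = - \frac{11865}{4} - 215703 = - \frac{874677}{4}$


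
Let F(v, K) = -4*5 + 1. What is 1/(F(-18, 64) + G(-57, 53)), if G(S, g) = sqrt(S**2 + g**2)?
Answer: 19/5697 + sqrt(6058)/5697 ≈ 0.016997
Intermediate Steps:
F(v, K) = -19 (F(v, K) = -20 + 1 = -19)
1/(F(-18, 64) + G(-57, 53)) = 1/(-19 + sqrt((-57)**2 + 53**2)) = 1/(-19 + sqrt(3249 + 2809)) = 1/(-19 + sqrt(6058))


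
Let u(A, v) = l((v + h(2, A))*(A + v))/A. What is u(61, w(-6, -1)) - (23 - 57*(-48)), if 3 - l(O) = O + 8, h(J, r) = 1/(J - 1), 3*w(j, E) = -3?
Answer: -168304/61 ≈ -2759.1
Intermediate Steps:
w(j, E) = -1 (w(j, E) = (⅓)*(-3) = -1)
h(J, r) = 1/(-1 + J)
l(O) = -5 - O (l(O) = 3 - (O + 8) = 3 - (8 + O) = 3 + (-8 - O) = -5 - O)
u(A, v) = (-5 - (1 + v)*(A + v))/A (u(A, v) = (-5 - (v + 1/(-1 + 2))*(A + v))/A = (-5 - (v + 1/1)*(A + v))/A = (-5 - (v + 1)*(A + v))/A = (-5 - (1 + v)*(A + v))/A)
u(61, w(-6, -1)) - (23 - 57*(-48)) = (-5 - 1*61 - 1*(-1) - 1*(-1)² - 1*61*(-1))/61 - (23 - 57*(-48)) = (-5 - 61 + 1 - 1*1 + 61)/61 - (23 + 2736) = (-5 - 61 + 1 - 1 + 61)/61 - 1*2759 = (1/61)*(-5) - 2759 = -5/61 - 2759 = -168304/61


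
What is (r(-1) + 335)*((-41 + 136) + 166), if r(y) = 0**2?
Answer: 87435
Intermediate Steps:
r(y) = 0
(r(-1) + 335)*((-41 + 136) + 166) = (0 + 335)*((-41 + 136) + 166) = 335*(95 + 166) = 335*261 = 87435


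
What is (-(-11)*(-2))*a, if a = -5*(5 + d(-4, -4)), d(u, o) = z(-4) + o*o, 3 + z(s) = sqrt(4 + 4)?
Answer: 1980 + 220*sqrt(2) ≈ 2291.1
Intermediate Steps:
z(s) = -3 + 2*sqrt(2) (z(s) = -3 + sqrt(4 + 4) = -3 + sqrt(8) = -3 + 2*sqrt(2))
d(u, o) = -3 + o**2 + 2*sqrt(2) (d(u, o) = (-3 + 2*sqrt(2)) + o*o = (-3 + 2*sqrt(2)) + o**2 = -3 + o**2 + 2*sqrt(2))
a = -90 - 10*sqrt(2) (a = -5*(5 + (-3 + (-4)**2 + 2*sqrt(2))) = -5*(5 + (-3 + 16 + 2*sqrt(2))) = -5*(5 + (13 + 2*sqrt(2))) = -5*(18 + 2*sqrt(2)) = -90 - 10*sqrt(2) ≈ -104.14)
(-(-11)*(-2))*a = (-(-11)*(-2))*(-90 - 10*sqrt(2)) = (-11*2)*(-90 - 10*sqrt(2)) = -22*(-90 - 10*sqrt(2)) = 1980 + 220*sqrt(2)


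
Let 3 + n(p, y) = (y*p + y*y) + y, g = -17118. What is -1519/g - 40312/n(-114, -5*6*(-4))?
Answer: -8503573/176886 ≈ -48.074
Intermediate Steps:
n(p, y) = -3 + y + y² + p*y (n(p, y) = -3 + ((y*p + y*y) + y) = -3 + ((p*y + y²) + y) = -3 + ((y² + p*y) + y) = -3 + (y + y² + p*y) = -3 + y + y² + p*y)
-1519/g - 40312/n(-114, -5*6*(-4)) = -1519/(-17118) - 40312/(-3 - 5*6*(-4) + (-5*6*(-4))² - 114*(-5*6)*(-4)) = -1519*(-1/17118) - 40312/(-3 - 30*(-4) + (-30*(-4))² - (-3420)*(-4)) = 1519/17118 - 40312/(-3 + 120 + 120² - 114*120) = 1519/17118 - 40312/(-3 + 120 + 14400 - 13680) = 1519/17118 - 40312/837 = -8503573/176886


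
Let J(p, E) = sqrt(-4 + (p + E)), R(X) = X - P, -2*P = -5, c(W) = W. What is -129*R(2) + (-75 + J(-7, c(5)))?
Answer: -21/2 + I*sqrt(6) ≈ -10.5 + 2.4495*I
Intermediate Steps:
P = 5/2 (P = -1/2*(-5) = 5/2 ≈ 2.5000)
R(X) = -5/2 + X (R(X) = X - 1*5/2 = X - 5/2 = -5/2 + X)
J(p, E) = sqrt(-4 + E + p) (J(p, E) = sqrt(-4 + (E + p)) = sqrt(-4 + E + p))
-129*R(2) + (-75 + J(-7, c(5))) = -129*(-5/2 + 2) + (-75 + sqrt(-4 + 5 - 7)) = -129*(-1/2) + (-75 + sqrt(-6)) = 129/2 + (-75 + I*sqrt(6)) = -21/2 + I*sqrt(6)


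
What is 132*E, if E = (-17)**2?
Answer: 38148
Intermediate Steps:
E = 289
132*E = 132*289 = 38148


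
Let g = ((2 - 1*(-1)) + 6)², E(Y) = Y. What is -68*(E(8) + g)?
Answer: -6052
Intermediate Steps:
g = 81 (g = ((2 + 1) + 6)² = (3 + 6)² = 9² = 81)
-68*(E(8) + g) = -68*(8 + 81) = -68*89 = -6052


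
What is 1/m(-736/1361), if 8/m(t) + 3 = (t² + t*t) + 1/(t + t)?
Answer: -9106105393/21812932096 ≈ -0.41746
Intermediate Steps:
m(t) = 8/(-3 + 1/(2*t) + 2*t²) (m(t) = 8/(-3 + ((t² + t*t) + 1/(t + t))) = 8/(-3 + ((t² + t²) + 1/(2*t))) = 8/(-3 + (2*t² + 1/(2*t))) = 8/(-3 + (1/(2*t) + 2*t²)) = 8/(-3 + 1/(2*t) + 2*t²))
1/m(-736/1361) = 1/(16*(-736/1361)/(1 - (-4416)/1361 + 4*(-736/1361)³)) = 1/(16*(-736*1/1361)/(1 - (-4416)/1361 + 4*(-736*1/1361)³)) = 1/(16*(-736/1361)/(1 - 6*(-736/1361) + 4*(-736/1361)³)) = 1/(16*(-736/1361)/(1 + 4416/1361 + 4*(-398688256/2521008881))) = 1/(16*(-736/1361)/(1 + 4416/1361 - 1594753024/2521008881)) = 1/(16*(-736/1361)/(9106105393/2521008881)) = 1/(16*(-736/1361)*(2521008881/9106105393)) = 1/(-21812932096/9106105393) = -9106105393/21812932096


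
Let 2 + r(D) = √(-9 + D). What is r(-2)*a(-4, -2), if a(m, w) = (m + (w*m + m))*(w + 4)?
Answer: 0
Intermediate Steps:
r(D) = -2 + √(-9 + D)
a(m, w) = (4 + w)*(2*m + m*w) (a(m, w) = (m + (m*w + m))*(4 + w) = (m + (m + m*w))*(4 + w) = (2*m + m*w)*(4 + w) = (4 + w)*(2*m + m*w))
r(-2)*a(-4, -2) = (-2 + √(-9 - 2))*(-4*(8 + (-2)² + 6*(-2))) = (-2 + √(-11))*(-4*(8 + 4 - 12)) = (-2 + I*√11)*(-4*0) = (-2 + I*√11)*0 = 0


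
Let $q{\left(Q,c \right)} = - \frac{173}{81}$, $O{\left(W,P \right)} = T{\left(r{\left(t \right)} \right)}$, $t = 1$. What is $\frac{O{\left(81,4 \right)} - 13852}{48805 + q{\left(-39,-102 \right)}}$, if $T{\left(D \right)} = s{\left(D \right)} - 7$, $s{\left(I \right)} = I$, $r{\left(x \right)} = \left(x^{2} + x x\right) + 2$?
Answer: $- \frac{1122255}{3953032} \approx -0.2839$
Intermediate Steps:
$r{\left(x \right)} = 2 + 2 x^{2}$ ($r{\left(x \right)} = \left(x^{2} + x^{2}\right) + 2 = 2 x^{2} + 2 = 2 + 2 x^{2}$)
$T{\left(D \right)} = -7 + D$ ($T{\left(D \right)} = D - 7 = -7 + D$)
$O{\left(W,P \right)} = -3$ ($O{\left(W,P \right)} = -7 + \left(2 + 2 \cdot 1^{2}\right) = -7 + \left(2 + 2 \cdot 1\right) = -7 + \left(2 + 2\right) = -7 + 4 = -3$)
$q{\left(Q,c \right)} = - \frac{173}{81}$ ($q{\left(Q,c \right)} = \left(-173\right) \frac{1}{81} = - \frac{173}{81}$)
$\frac{O{\left(81,4 \right)} - 13852}{48805 + q{\left(-39,-102 \right)}} = \frac{-3 - 13852}{48805 - \frac{173}{81}} = - \frac{13855}{\frac{3953032}{81}} = \left(-13855\right) \frac{81}{3953032} = - \frac{1122255}{3953032}$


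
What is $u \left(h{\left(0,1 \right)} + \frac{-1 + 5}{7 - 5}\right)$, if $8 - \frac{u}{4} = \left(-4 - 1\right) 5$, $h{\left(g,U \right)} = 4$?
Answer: $792$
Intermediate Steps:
$u = 132$ ($u = 32 - 4 \left(-4 - 1\right) 5 = 32 - 4 \left(\left(-5\right) 5\right) = 32 - -100 = 32 + 100 = 132$)
$u \left(h{\left(0,1 \right)} + \frac{-1 + 5}{7 - 5}\right) = 132 \left(4 + \frac{-1 + 5}{7 - 5}\right) = 132 \left(4 + \frac{4}{2}\right) = 132 \left(4 + 4 \cdot \frac{1}{2}\right) = 132 \left(4 + 2\right) = 132 \cdot 6 = 792$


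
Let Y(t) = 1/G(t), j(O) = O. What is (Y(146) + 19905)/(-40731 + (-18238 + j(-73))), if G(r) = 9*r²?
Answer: -3818654821/11326853448 ≈ -0.33713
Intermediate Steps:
Y(t) = 1/(9*t²)
(Y(146) + 19905)/(-40731 + (-18238 + j(-73))) = ((⅑)/146² + 19905)/(-40731 + (-18238 - 73)) = ((⅑)*(1/21316) + 19905)/(-40731 - 18311) = (1/191844 + 19905)/(-59042) = (3818654821/191844)*(-1/59042) = -3818654821/11326853448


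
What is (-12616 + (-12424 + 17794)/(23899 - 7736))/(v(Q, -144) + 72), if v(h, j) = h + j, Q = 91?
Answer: -203907038/307097 ≈ -663.98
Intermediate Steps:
(-12616 + (-12424 + 17794)/(23899 - 7736))/(v(Q, -144) + 72) = (-12616 + (-12424 + 17794)/(23899 - 7736))/((91 - 144) + 72) = (-12616 + 5370/16163)/(-53 + 72) = (-12616 + 5370*(1/16163))/19 = (-12616 + 5370/16163)*(1/19) = -203907038/16163*1/19 = -203907038/307097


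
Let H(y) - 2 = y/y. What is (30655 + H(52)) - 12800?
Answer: 17858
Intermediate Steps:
H(y) = 3 (H(y) = 2 + y/y = 2 + 1 = 3)
(30655 + H(52)) - 12800 = (30655 + 3) - 12800 = 30658 - 12800 = 17858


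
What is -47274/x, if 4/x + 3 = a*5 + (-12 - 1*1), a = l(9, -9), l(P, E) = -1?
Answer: 496377/2 ≈ 2.4819e+5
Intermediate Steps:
a = -1
x = -4/21 (x = 4/(-3 + (-1*5 + (-12 - 1*1))) = 4/(-3 + (-5 + (-12 - 1))) = 4/(-3 + (-5 - 13)) = 4/(-3 - 18) = 4/(-21) = 4*(-1/21) = -4/21 ≈ -0.19048)
-47274/x = -47274/(-4/21) = -47274*(-21/4) = 496377/2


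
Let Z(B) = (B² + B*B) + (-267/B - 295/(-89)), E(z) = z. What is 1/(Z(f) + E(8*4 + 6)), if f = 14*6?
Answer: 2492/35262139 ≈ 7.0671e-5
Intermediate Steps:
f = 84
Z(B) = 295/89 - 267/B + 2*B² (Z(B) = (B² + B²) + (-267/B - 295*(-1/89)) = 2*B² + (-267/B + 295/89) = 2*B² + (295/89 - 267/B) = 295/89 - 267/B + 2*B²)
1/(Z(f) + E(8*4 + 6)) = 1/((295/89 - 267/84 + 2*84²) + (8*4 + 6)) = 1/((295/89 - 267*1/84 + 2*7056) + (32 + 6)) = 1/((295/89 - 89/28 + 14112) + 38) = 1/(35167443/2492 + 38) = 1/(35262139/2492) = 2492/35262139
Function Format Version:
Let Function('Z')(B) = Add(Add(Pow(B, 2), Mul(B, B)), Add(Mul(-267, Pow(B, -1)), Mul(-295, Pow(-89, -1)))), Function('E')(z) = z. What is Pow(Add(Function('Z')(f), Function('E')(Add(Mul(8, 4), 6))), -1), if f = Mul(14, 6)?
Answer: Rational(2492, 35262139) ≈ 7.0671e-5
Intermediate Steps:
f = 84
Function('Z')(B) = Add(Rational(295, 89), Mul(-267, Pow(B, -1)), Mul(2, Pow(B, 2))) (Function('Z')(B) = Add(Add(Pow(B, 2), Pow(B, 2)), Add(Mul(-267, Pow(B, -1)), Mul(-295, Rational(-1, 89)))) = Add(Mul(2, Pow(B, 2)), Add(Mul(-267, Pow(B, -1)), Rational(295, 89))) = Add(Mul(2, Pow(B, 2)), Add(Rational(295, 89), Mul(-267, Pow(B, -1)))) = Add(Rational(295, 89), Mul(-267, Pow(B, -1)), Mul(2, Pow(B, 2))))
Pow(Add(Function('Z')(f), Function('E')(Add(Mul(8, 4), 6))), -1) = Pow(Add(Add(Rational(295, 89), Mul(-267, Pow(84, -1)), Mul(2, Pow(84, 2))), Add(Mul(8, 4), 6)), -1) = Pow(Add(Add(Rational(295, 89), Mul(-267, Rational(1, 84)), Mul(2, 7056)), Add(32, 6)), -1) = Pow(Add(Add(Rational(295, 89), Rational(-89, 28), 14112), 38), -1) = Pow(Add(Rational(35167443, 2492), 38), -1) = Pow(Rational(35262139, 2492), -1) = Rational(2492, 35262139)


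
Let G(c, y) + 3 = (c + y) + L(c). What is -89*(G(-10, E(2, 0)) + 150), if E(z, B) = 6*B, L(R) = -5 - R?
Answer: -12638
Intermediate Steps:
G(c, y) = -8 + y (G(c, y) = -3 + ((c + y) + (-5 - c)) = -3 + (-5 + y) = -8 + y)
-89*(G(-10, E(2, 0)) + 150) = -89*((-8 + 6*0) + 150) = -89*((-8 + 0) + 150) = -89*(-8 + 150) = -89*142 = -12638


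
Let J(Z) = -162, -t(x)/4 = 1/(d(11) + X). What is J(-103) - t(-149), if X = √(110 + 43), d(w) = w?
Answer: -1307/8 + 3*√17/8 ≈ -161.83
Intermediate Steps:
X = 3*√17 (X = √153 = 3*√17 ≈ 12.369)
t(x) = -4/(11 + 3*√17)
J(-103) - t(-149) = -162 - (11/8 - 3*√17/8) = -162 + (-11/8 + 3*√17/8) = -1307/8 + 3*√17/8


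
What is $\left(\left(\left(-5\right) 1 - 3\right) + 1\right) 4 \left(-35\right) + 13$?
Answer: $993$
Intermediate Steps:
$\left(\left(\left(-5\right) 1 - 3\right) + 1\right) 4 \left(-35\right) + 13 = \left(\left(-5 - 3\right) + 1\right) 4 \left(-35\right) + 13 = \left(-8 + 1\right) 4 \left(-35\right) + 13 = \left(-7\right) 4 \left(-35\right) + 13 = \left(-28\right) \left(-35\right) + 13 = 980 + 13 = 993$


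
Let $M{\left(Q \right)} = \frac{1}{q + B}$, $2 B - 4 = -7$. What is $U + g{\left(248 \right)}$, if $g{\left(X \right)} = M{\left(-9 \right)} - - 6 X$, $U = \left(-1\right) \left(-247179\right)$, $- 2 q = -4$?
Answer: $248669$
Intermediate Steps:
$q = 2$ ($q = \left(- \frac{1}{2}\right) \left(-4\right) = 2$)
$U = 247179$
$B = - \frac{3}{2}$ ($B = 2 + \frac{1}{2} \left(-7\right) = 2 - \frac{7}{2} = - \frac{3}{2} \approx -1.5$)
$M{\left(Q \right)} = 2$ ($M{\left(Q \right)} = \frac{1}{2 - \frac{3}{2}} = \frac{1}{\frac{1}{2}} = 2$)
$g{\left(X \right)} = 2 + 6 X$ ($g{\left(X \right)} = 2 - - 6 X = 2 + 6 X$)
$U + g{\left(248 \right)} = 247179 + \left(2 + 6 \cdot 248\right) = 247179 + \left(2 + 1488\right) = 247179 + 1490 = 248669$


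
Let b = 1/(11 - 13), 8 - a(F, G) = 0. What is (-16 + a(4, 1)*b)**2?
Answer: 400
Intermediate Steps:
a(F, G) = 8 (a(F, G) = 8 - 1*0 = 8 + 0 = 8)
b = -1/2 (b = 1/(-2) = -1/2 ≈ -0.50000)
(-16 + a(4, 1)*b)**2 = (-16 + 8*(-1/2))**2 = (-16 - 4)**2 = (-20)**2 = 400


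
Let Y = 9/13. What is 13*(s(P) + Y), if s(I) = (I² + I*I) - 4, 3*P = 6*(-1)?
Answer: 61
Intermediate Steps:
P = -2 (P = (6*(-1))/3 = (⅓)*(-6) = -2)
s(I) = -4 + 2*I² (s(I) = (I² + I²) - 4 = 2*I² - 4 = -4 + 2*I²)
Y = 9/13 (Y = 9*(1/13) = 9/13 ≈ 0.69231)
13*(s(P) + Y) = 13*((-4 + 2*(-2)²) + 9/13) = 13*((-4 + 2*4) + 9/13) = 13*((-4 + 8) + 9/13) = 13*(4 + 9/13) = 13*(61/13) = 61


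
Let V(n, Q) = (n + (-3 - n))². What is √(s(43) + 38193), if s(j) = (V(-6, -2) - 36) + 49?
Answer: √38215 ≈ 195.49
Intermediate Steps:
V(n, Q) = 9 (V(n, Q) = (-3)² = 9)
s(j) = 22 (s(j) = (9 - 36) + 49 = -27 + 49 = 22)
√(s(43) + 38193) = √(22 + 38193) = √38215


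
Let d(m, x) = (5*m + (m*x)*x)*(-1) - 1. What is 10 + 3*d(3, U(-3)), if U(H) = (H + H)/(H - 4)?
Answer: -2186/49 ≈ -44.612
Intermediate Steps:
U(H) = 2*H/(-4 + H) (U(H) = (2*H)/(-4 + H) = 2*H/(-4 + H))
d(m, x) = -1 - 5*m - m*x**2 (d(m, x) = (5*m + m*x**2)*(-1) - 1 = (-5*m - m*x**2) - 1 = -1 - 5*m - m*x**2)
10 + 3*d(3, U(-3)) = 10 + 3*(-1 - 5*3 - 1*3*(2*(-3)/(-4 - 3))**2) = 10 + 3*(-1 - 15 - 1*3*(2*(-3)/(-7))**2) = 10 + 3*(-1 - 15 - 1*3*(2*(-3)*(-1/7))**2) = 10 + 3*(-1 - 15 - 1*3*(6/7)**2) = 10 + 3*(-1 - 15 - 1*3*36/49) = 10 + 3*(-1 - 15 - 108/49) = 10 + 3*(-892/49) = 10 - 2676/49 = -2186/49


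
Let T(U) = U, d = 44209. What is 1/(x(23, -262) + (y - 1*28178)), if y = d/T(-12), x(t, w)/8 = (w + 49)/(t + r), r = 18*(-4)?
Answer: -588/18714457 ≈ -3.1420e-5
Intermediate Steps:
r = -72
x(t, w) = 8*(49 + w)/(-72 + t) (x(t, w) = 8*((w + 49)/(t - 72)) = 8*((49 + w)/(-72 + t)) = 8*(49 + w)/(-72 + t))
y = -44209/12 (y = 44209/(-12) = 44209*(-1/12) = -44209/12 ≈ -3684.1)
1/(x(23, -262) + (y - 1*28178)) = 1/(8*(49 - 262)/(-72 + 23) + (-44209/12 - 1*28178)) = 1/(8*(-213)/(-49) + (-44209/12 - 28178)) = 1/(8*(-1/49)*(-213) - 382345/12) = 1/(1704/49 - 382345/12) = 1/(-18714457/588) = -588/18714457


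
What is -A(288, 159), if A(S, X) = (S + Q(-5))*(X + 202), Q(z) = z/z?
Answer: -104329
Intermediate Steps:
Q(z) = 1
A(S, X) = (1 + S)*(202 + X) (A(S, X) = (S + 1)*(X + 202) = (1 + S)*(202 + X))
-A(288, 159) = -(202 + 159 + 202*288 + 288*159) = -(202 + 159 + 58176 + 45792) = -1*104329 = -104329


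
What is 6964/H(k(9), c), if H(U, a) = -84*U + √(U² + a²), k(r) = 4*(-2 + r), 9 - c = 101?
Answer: -511854/172583 - 29597*√2/345166 ≈ -3.0871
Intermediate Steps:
c = -92 (c = 9 - 1*101 = 9 - 101 = -92)
k(r) = -8 + 4*r
H(U, a) = √(U² + a²) - 84*U
6964/H(k(9), c) = 6964/(√((-8 + 4*9)² + (-92)²) - 84*(-8 + 4*9)) = 6964/(√((-8 + 36)² + 8464) - 84*(-8 + 36)) = 6964/(√(28² + 8464) - 84*28) = 6964/(√(784 + 8464) - 2352) = 6964/(√9248 - 2352) = 6964/(68*√2 - 2352) = 6964/(-2352 + 68*√2)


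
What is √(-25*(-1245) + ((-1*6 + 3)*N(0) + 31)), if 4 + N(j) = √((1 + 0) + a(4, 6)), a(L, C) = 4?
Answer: √(31168 - 3*√5) ≈ 176.53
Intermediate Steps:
N(j) = -4 + √5 (N(j) = -4 + √((1 + 0) + 4) = -4 + √(1 + 4) = -4 + √5)
√(-25*(-1245) + ((-1*6 + 3)*N(0) + 31)) = √(-25*(-1245) + ((-1*6 + 3)*(-4 + √5) + 31)) = √(31125 + ((-6 + 3)*(-4 + √5) + 31)) = √(31125 + (-3*(-4 + √5) + 31)) = √(31125 + ((12 - 3*√5) + 31)) = √(31125 + (43 - 3*√5)) = √(31168 - 3*√5)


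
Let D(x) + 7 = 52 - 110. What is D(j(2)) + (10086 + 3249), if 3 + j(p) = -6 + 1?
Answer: 13270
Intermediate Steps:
j(p) = -8 (j(p) = -3 + (-6 + 1) = -3 - 5 = -8)
D(x) = -65 (D(x) = -7 + (52 - 110) = -7 - 58 = -65)
D(j(2)) + (10086 + 3249) = -65 + (10086 + 3249) = -65 + 13335 = 13270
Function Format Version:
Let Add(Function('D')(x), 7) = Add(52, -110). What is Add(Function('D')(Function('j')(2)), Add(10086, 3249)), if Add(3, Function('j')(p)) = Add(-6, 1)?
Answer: 13270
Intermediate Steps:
Function('j')(p) = -8 (Function('j')(p) = Add(-3, Add(-6, 1)) = Add(-3, -5) = -8)
Function('D')(x) = -65 (Function('D')(x) = Add(-7, Add(52, -110)) = Add(-7, -58) = -65)
Add(Function('D')(Function('j')(2)), Add(10086, 3249)) = Add(-65, Add(10086, 3249)) = Add(-65, 13335) = 13270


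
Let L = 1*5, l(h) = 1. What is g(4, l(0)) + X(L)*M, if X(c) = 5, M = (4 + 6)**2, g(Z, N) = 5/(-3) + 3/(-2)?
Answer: 2981/6 ≈ 496.83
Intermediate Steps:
g(Z, N) = -19/6 (g(Z, N) = 5*(-1/3) + 3*(-1/2) = -5/3 - 3/2 = -19/6)
L = 5
M = 100 (M = 10**2 = 100)
g(4, l(0)) + X(L)*M = -19/6 + 5*100 = -19/6 + 500 = 2981/6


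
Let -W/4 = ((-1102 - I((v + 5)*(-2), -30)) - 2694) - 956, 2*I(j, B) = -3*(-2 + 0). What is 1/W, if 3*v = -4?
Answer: 1/19020 ≈ 5.2576e-5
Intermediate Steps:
v = -4/3 (v = (⅓)*(-4) = -4/3 ≈ -1.3333)
I(j, B) = 3 (I(j, B) = (-3*(-2 + 0))/2 = (-3*(-2))/2 = (½)*6 = 3)
W = 19020 (W = -4*(((-1102 - 1*3) - 2694) - 956) = -4*(((-1102 - 3) - 2694) - 956) = -4*((-1105 - 2694) - 956) = -4*(-3799 - 956) = -4*(-4755) = 19020)
1/W = 1/19020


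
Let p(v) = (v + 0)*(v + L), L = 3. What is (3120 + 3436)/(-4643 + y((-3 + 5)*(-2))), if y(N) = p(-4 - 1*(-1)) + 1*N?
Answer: -6556/4647 ≈ -1.4108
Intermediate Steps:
p(v) = v*(3 + v) (p(v) = (v + 0)*(v + 3) = v*(3 + v))
y(N) = N (y(N) = (-4 - 1*(-1))*(3 + (-4 - 1*(-1))) + 1*N = (-4 + 1)*(3 + (-4 + 1)) + N = -3*(3 - 3) + N = -3*0 + N = 0 + N = N)
(3120 + 3436)/(-4643 + y((-3 + 5)*(-2))) = (3120 + 3436)/(-4643 + (-3 + 5)*(-2)) = 6556/(-4643 + 2*(-2)) = 6556/(-4643 - 4) = 6556/(-4647) = 6556*(-1/4647) = -6556/4647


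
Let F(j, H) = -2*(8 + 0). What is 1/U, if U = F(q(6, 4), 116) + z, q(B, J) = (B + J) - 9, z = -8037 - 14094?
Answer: -1/22147 ≈ -4.5153e-5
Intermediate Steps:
z = -22131
q(B, J) = -9 + B + J
F(j, H) = -16 (F(j, H) = -2*8 = -16)
U = -22147 (U = -16 - 22131 = -22147)
1/U = 1/(-22147) = -1/22147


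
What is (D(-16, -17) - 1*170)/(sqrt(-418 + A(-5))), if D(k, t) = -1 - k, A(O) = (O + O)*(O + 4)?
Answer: 155*I*sqrt(102)/204 ≈ 7.6736*I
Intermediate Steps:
A(O) = 2*O*(4 + O) (A(O) = (2*O)*(4 + O) = 2*O*(4 + O))
(D(-16, -17) - 1*170)/(sqrt(-418 + A(-5))) = ((-1 - 1*(-16)) - 1*170)/(sqrt(-418 + 2*(-5)*(4 - 5))) = ((-1 + 16) - 170)/(sqrt(-418 + 2*(-5)*(-1))) = (15 - 170)/(sqrt(-418 + 10)) = -155*(-I*sqrt(102)/204) = -(-155)*I*sqrt(102)/204 = 155*I*sqrt(102)/204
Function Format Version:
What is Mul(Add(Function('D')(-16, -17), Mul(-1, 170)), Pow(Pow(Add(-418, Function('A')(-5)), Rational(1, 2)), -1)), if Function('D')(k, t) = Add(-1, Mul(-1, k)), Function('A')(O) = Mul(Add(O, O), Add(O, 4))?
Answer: Mul(Rational(155, 204), I, Pow(102, Rational(1, 2))) ≈ Mul(7.6736, I)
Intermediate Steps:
Function('A')(O) = Mul(2, O, Add(4, O)) (Function('A')(O) = Mul(Mul(2, O), Add(4, O)) = Mul(2, O, Add(4, O)))
Mul(Add(Function('D')(-16, -17), Mul(-1, 170)), Pow(Pow(Add(-418, Function('A')(-5)), Rational(1, 2)), -1)) = Mul(Add(Add(-1, Mul(-1, -16)), Mul(-1, 170)), Pow(Pow(Add(-418, Mul(2, -5, Add(4, -5))), Rational(1, 2)), -1)) = Mul(Add(Add(-1, 16), -170), Pow(Pow(Add(-418, Mul(2, -5, -1)), Rational(1, 2)), -1)) = Mul(Add(15, -170), Pow(Pow(Add(-418, 10), Rational(1, 2)), -1)) = Mul(-155, Pow(Pow(-408, Rational(1, 2)), -1)) = Mul(-155, Pow(Mul(2, I, Pow(102, Rational(1, 2))), -1)) = Mul(-155, Mul(Rational(-1, 204), I, Pow(102, Rational(1, 2)))) = Mul(Rational(155, 204), I, Pow(102, Rational(1, 2)))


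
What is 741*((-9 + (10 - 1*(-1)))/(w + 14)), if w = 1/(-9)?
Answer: 13338/125 ≈ 106.70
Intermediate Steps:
w = -⅑ ≈ -0.11111
741*((-9 + (10 - 1*(-1)))/(w + 14)) = 741*((-9 + (10 - 1*(-1)))/(-⅑ + 14)) = 741*((-9 + (10 + 1))/(125/9)) = 741*((-9 + 11)*(9/125)) = 741*(2*(9/125)) = 741*(18/125) = 13338/125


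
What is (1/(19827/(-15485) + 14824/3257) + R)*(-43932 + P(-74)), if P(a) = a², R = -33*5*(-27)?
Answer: -28265375338217600/164973101 ≈ -1.7133e+8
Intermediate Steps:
R = 4455 (R = -165*(-27) = 4455)
(1/(19827/(-15485) + 14824/3257) + R)*(-43932 + P(-74)) = (1/(19827/(-15485) + 14824/3257) + 4455)*(-43932 + (-74)²) = (1/(19827*(-1/15485) + 14824*(1/3257)) + 4455)*(-43932 + 5476) = (1/(-19827/15485 + 14824/3257) + 4455)*(-38456) = (1/(164973101/50434645) + 4455)*(-38456) = (50434645/164973101 + 4455)*(-38456) = (735005599600/164973101)*(-38456) = -28265375338217600/164973101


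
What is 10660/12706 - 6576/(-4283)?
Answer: 64605718/27209899 ≈ 2.3743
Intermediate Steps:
10660/12706 - 6576/(-4283) = 10660*(1/12706) - 6576*(-1/4283) = 5330/6353 + 6576/4283 = 64605718/27209899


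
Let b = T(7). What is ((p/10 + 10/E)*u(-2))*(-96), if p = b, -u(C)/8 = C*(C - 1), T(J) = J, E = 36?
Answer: 22528/5 ≈ 4505.6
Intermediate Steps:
u(C) = -8*C*(-1 + C) (u(C) = -8*C*(C - 1) = -8*C*(-1 + C))
b = 7
p = 7
((p/10 + 10/E)*u(-2))*(-96) = ((7/10 + 10/36)*(8*(-2)*(1 - 1*(-2))))*(-96) = ((7*(⅒) + 10*(1/36))*(8*(-2)*(1 + 2)))*(-96) = ((7/10 + 5/18)*(8*(-2)*3))*(-96) = ((44/45)*(-48))*(-96) = -704/15*(-96) = 22528/5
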